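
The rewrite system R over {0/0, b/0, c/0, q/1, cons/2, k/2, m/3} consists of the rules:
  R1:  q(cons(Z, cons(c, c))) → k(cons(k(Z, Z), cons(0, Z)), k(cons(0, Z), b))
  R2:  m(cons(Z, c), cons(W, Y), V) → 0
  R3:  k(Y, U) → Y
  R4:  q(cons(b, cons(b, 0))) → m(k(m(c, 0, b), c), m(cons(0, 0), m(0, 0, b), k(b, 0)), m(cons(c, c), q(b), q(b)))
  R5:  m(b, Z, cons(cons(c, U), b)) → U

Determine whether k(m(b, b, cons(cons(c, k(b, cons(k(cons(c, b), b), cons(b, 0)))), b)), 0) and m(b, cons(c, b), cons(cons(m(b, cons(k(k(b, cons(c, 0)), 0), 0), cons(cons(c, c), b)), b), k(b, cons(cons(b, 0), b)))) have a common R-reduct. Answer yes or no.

Reduce t₁ = k(m(b, b, cons(cons(c, k(b, cons(k(cons(c, b), b), cons(b, 0)))), b)), 0):
1. k(m(b, b, cons(cons(c, k(b, cons(k(cons(c, b), b), cons(b, 0)))), b)), 0)  →  m(b, b, cons(cons(c, k(b, cons(k(cons(c, b), b), cons(b, 0)))), b))   [R3 at ε]
2. m(b, b, cons(cons(c, k(b, cons(k(cons(c, b), b), cons(b, 0)))), b))  →  k(b, cons(k(cons(c, b), b), cons(b, 0)))   [R5 at ε]
3. k(b, cons(k(cons(c, b), b), cons(b, 0)))  →  b   [R3 at ε]

Reduce t₂ = m(b, cons(c, b), cons(cons(m(b, cons(k(k(b, cons(c, 0)), 0), 0), cons(cons(c, c), b)), b), k(b, cons(cons(b, 0), b)))):
1. m(b, cons(c, b), cons(cons(m(b, cons(k(k(b, cons(c, 0)), 0), 0), cons(cons(c, c), b)), b), k(b, cons(cons(b, 0), b))))  →  m(b, cons(c, b), cons(cons(c, b), k(b, cons(cons(b, 0), b))))   [R5 at 3.1.1]
2. m(b, cons(c, b), cons(cons(c, b), k(b, cons(cons(b, 0), b))))  →  m(b, cons(c, b), cons(cons(c, b), b))   [R3 at 3.2]
3. m(b, cons(c, b), cons(cons(c, b), b))  →  b   [R5 at ε]

yes — NF(t₁) = b, NF(t₂) = b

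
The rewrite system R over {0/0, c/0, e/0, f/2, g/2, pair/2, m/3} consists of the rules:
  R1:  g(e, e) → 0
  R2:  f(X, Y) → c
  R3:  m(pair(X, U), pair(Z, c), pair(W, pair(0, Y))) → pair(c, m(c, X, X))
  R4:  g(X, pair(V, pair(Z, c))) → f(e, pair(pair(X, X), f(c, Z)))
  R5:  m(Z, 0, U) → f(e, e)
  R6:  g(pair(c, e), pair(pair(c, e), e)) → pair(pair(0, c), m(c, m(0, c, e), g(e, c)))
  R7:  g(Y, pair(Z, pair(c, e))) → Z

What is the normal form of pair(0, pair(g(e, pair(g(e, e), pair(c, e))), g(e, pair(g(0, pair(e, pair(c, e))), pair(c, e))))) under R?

pair(0, pair(0, e))

1. pair(0, pair(g(e, pair(g(e, e), pair(c, e))), g(e, pair(g(0, pair(e, pair(c, e))), pair(c, e)))))  →  pair(0, pair(g(e, e), g(e, pair(g(0, pair(e, pair(c, e))), pair(c, e)))))   [R7 at 2.1]
2. pair(0, pair(g(e, e), g(e, pair(g(0, pair(e, pair(c, e))), pair(c, e)))))  →  pair(0, pair(0, g(e, pair(g(0, pair(e, pair(c, e))), pair(c, e)))))   [R1 at 2.1]
3. pair(0, pair(0, g(e, pair(g(0, pair(e, pair(c, e))), pair(c, e)))))  →  pair(0, pair(0, g(0, pair(e, pair(c, e)))))   [R7 at 2.2]
4. pair(0, pair(0, g(0, pair(e, pair(c, e)))))  →  pair(0, pair(0, e))   [R7 at 2.2]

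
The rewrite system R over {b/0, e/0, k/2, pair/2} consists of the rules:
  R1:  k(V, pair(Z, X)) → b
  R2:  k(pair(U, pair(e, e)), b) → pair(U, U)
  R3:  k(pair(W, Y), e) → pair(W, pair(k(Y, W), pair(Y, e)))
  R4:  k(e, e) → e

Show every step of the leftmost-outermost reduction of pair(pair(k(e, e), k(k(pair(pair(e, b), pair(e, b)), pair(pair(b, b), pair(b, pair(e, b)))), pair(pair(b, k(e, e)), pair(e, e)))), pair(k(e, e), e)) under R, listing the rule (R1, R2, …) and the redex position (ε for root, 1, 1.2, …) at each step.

1. pair(pair(k(e, e), k(k(pair(pair(e, b), pair(e, b)), pair(pair(b, b), pair(b, pair(e, b)))), pair(pair(b, k(e, e)), pair(e, e)))), pair(k(e, e), e))  →  pair(pair(e, k(k(pair(pair(e, b), pair(e, b)), pair(pair(b, b), pair(b, pair(e, b)))), pair(pair(b, k(e, e)), pair(e, e)))), pair(k(e, e), e))   [R4 at 1.1]
2. pair(pair(e, k(k(pair(pair(e, b), pair(e, b)), pair(pair(b, b), pair(b, pair(e, b)))), pair(pair(b, k(e, e)), pair(e, e)))), pair(k(e, e), e))  →  pair(pair(e, b), pair(k(e, e), e))   [R1 at 1.2]
3. pair(pair(e, b), pair(k(e, e), e))  →  pair(pair(e, b), pair(e, e))   [R4 at 2.1]

pair(pair(e, b), pair(e, e))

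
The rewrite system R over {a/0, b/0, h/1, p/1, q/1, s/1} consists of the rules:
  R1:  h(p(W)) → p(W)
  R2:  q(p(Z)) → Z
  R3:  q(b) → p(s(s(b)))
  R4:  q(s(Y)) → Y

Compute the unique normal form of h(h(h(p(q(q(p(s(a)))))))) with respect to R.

p(a)

1. h(h(h(p(q(q(p(s(a))))))))  →  h(h(p(q(q(p(s(a)))))))   [R1 at 1.1]
2. h(h(p(q(q(p(s(a)))))))  →  h(p(q(q(p(s(a))))))   [R1 at 1]
3. h(p(q(q(p(s(a))))))  →  p(q(q(p(s(a)))))   [R1 at ε]
4. p(q(q(p(s(a)))))  →  p(q(s(a)))   [R2 at 1.1]
5. p(q(s(a)))  →  p(a)   [R4 at 1]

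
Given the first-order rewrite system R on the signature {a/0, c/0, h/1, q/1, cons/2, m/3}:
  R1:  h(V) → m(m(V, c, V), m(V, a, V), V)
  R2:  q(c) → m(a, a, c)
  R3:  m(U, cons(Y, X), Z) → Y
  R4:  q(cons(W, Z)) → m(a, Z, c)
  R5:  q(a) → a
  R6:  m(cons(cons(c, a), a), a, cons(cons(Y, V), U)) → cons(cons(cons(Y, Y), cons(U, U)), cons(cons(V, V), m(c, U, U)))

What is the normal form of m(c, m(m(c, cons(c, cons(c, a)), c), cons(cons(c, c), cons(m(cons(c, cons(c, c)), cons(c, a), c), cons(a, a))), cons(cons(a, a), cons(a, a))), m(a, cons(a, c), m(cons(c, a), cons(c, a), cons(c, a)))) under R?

c

1. m(c, m(m(c, cons(c, cons(c, a)), c), cons(cons(c, c), cons(m(cons(c, cons(c, c)), cons(c, a), c), cons(a, a))), cons(cons(a, a), cons(a, a))), m(a, cons(a, c), m(cons(c, a), cons(c, a), cons(c, a))))  →  m(c, cons(c, c), m(a, cons(a, c), m(cons(c, a), cons(c, a), cons(c, a))))   [R3 at 2]
2. m(c, cons(c, c), m(a, cons(a, c), m(cons(c, a), cons(c, a), cons(c, a))))  →  c   [R3 at ε]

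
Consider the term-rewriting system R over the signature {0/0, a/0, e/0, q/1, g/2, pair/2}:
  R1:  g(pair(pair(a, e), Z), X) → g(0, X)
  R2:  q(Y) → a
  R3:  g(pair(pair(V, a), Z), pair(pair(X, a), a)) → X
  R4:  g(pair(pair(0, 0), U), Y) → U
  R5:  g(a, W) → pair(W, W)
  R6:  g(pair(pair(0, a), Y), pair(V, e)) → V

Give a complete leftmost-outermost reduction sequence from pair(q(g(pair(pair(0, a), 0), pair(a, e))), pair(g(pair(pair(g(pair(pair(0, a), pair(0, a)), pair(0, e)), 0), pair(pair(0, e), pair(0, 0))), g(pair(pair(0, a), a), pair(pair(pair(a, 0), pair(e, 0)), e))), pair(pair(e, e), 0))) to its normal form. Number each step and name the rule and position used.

1. pair(q(g(pair(pair(0, a), 0), pair(a, e))), pair(g(pair(pair(g(pair(pair(0, a), pair(0, a)), pair(0, e)), 0), pair(pair(0, e), pair(0, 0))), g(pair(pair(0, a), a), pair(pair(pair(a, 0), pair(e, 0)), e))), pair(pair(e, e), 0)))  →  pair(a, pair(g(pair(pair(g(pair(pair(0, a), pair(0, a)), pair(0, e)), 0), pair(pair(0, e), pair(0, 0))), g(pair(pair(0, a), a), pair(pair(pair(a, 0), pair(e, 0)), e))), pair(pair(e, e), 0)))   [R2 at 1]
2. pair(a, pair(g(pair(pair(g(pair(pair(0, a), pair(0, a)), pair(0, e)), 0), pair(pair(0, e), pair(0, 0))), g(pair(pair(0, a), a), pair(pair(pair(a, 0), pair(e, 0)), e))), pair(pair(e, e), 0)))  →  pair(a, pair(g(pair(pair(0, 0), pair(pair(0, e), pair(0, 0))), g(pair(pair(0, a), a), pair(pair(pair(a, 0), pair(e, 0)), e))), pair(pair(e, e), 0)))   [R6 at 2.1.1.1.1]
3. pair(a, pair(g(pair(pair(0, 0), pair(pair(0, e), pair(0, 0))), g(pair(pair(0, a), a), pair(pair(pair(a, 0), pair(e, 0)), e))), pair(pair(e, e), 0)))  →  pair(a, pair(pair(pair(0, e), pair(0, 0)), pair(pair(e, e), 0)))   [R4 at 2.1]

pair(a, pair(pair(pair(0, e), pair(0, 0)), pair(pair(e, e), 0)))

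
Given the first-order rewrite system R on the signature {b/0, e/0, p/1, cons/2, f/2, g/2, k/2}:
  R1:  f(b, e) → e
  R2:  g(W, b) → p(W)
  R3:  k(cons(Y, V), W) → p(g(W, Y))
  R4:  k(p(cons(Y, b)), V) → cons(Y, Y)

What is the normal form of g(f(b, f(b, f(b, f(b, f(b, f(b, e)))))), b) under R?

p(e)

1. g(f(b, f(b, f(b, f(b, f(b, f(b, e)))))), b)  →  p(f(b, f(b, f(b, f(b, f(b, f(b, e)))))))   [R2 at ε]
2. p(f(b, f(b, f(b, f(b, f(b, f(b, e)))))))  →  p(f(b, f(b, f(b, f(b, f(b, e))))))   [R1 at 1.2.2.2.2.2]
3. p(f(b, f(b, f(b, f(b, f(b, e))))))  →  p(f(b, f(b, f(b, f(b, e)))))   [R1 at 1.2.2.2.2]
4. p(f(b, f(b, f(b, f(b, e)))))  →  p(f(b, f(b, f(b, e))))   [R1 at 1.2.2.2]
5. p(f(b, f(b, f(b, e))))  →  p(f(b, f(b, e)))   [R1 at 1.2.2]
6. p(f(b, f(b, e)))  →  p(f(b, e))   [R1 at 1.2]
7. p(f(b, e))  →  p(e)   [R1 at 1]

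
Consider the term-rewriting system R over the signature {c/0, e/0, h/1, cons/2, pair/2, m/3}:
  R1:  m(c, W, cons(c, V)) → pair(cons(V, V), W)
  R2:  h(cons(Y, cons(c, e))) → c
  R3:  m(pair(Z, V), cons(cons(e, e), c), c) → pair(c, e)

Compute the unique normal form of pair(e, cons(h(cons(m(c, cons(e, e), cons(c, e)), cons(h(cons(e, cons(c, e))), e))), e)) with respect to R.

1. pair(e, cons(h(cons(m(c, cons(e, e), cons(c, e)), cons(h(cons(e, cons(c, e))), e))), e))  →  pair(e, cons(h(cons(pair(cons(e, e), cons(e, e)), cons(h(cons(e, cons(c, e))), e))), e))   [R1 at 2.1.1.1]
2. pair(e, cons(h(cons(pair(cons(e, e), cons(e, e)), cons(h(cons(e, cons(c, e))), e))), e))  →  pair(e, cons(h(cons(pair(cons(e, e), cons(e, e)), cons(c, e))), e))   [R2 at 2.1.1.2.1]
3. pair(e, cons(h(cons(pair(cons(e, e), cons(e, e)), cons(c, e))), e))  →  pair(e, cons(c, e))   [R2 at 2.1]

pair(e, cons(c, e))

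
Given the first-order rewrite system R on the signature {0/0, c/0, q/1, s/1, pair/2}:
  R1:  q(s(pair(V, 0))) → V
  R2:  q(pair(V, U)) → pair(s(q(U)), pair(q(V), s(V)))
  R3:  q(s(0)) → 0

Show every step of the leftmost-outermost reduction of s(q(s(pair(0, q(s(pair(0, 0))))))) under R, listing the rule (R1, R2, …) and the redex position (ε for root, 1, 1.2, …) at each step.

s(0)

1. s(q(s(pair(0, q(s(pair(0, 0)))))))  →  s(q(s(pair(0, 0))))   [R1 at 1.1.1.2]
2. s(q(s(pair(0, 0))))  →  s(0)   [R1 at 1]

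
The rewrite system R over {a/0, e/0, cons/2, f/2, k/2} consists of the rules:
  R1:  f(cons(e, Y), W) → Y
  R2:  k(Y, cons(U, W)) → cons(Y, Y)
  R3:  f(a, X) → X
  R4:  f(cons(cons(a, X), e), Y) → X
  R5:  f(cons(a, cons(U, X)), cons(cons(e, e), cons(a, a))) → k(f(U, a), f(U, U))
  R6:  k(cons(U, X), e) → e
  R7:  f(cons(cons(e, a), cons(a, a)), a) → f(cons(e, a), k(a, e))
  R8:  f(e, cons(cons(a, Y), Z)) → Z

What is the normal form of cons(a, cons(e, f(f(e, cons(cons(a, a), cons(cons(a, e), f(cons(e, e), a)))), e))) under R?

1. cons(a, cons(e, f(f(e, cons(cons(a, a), cons(cons(a, e), f(cons(e, e), a)))), e)))  →  cons(a, cons(e, f(cons(cons(a, e), f(cons(e, e), a)), e)))   [R8 at 2.2.1]
2. cons(a, cons(e, f(cons(cons(a, e), f(cons(e, e), a)), e)))  →  cons(a, cons(e, f(cons(cons(a, e), e), e)))   [R1 at 2.2.1.2]
3. cons(a, cons(e, f(cons(cons(a, e), e), e)))  →  cons(a, cons(e, e))   [R4 at 2.2]

cons(a, cons(e, e))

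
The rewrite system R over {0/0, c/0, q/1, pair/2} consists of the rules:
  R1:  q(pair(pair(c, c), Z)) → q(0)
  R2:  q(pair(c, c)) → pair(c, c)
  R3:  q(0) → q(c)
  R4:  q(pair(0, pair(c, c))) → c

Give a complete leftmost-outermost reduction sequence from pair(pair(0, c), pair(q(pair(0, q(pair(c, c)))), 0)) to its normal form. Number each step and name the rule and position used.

pair(pair(0, c), pair(c, 0))

1. pair(pair(0, c), pair(q(pair(0, q(pair(c, c)))), 0))  →  pair(pair(0, c), pair(q(pair(0, pair(c, c))), 0))   [R2 at 2.1.1.2]
2. pair(pair(0, c), pair(q(pair(0, pair(c, c))), 0))  →  pair(pair(0, c), pair(c, 0))   [R4 at 2.1]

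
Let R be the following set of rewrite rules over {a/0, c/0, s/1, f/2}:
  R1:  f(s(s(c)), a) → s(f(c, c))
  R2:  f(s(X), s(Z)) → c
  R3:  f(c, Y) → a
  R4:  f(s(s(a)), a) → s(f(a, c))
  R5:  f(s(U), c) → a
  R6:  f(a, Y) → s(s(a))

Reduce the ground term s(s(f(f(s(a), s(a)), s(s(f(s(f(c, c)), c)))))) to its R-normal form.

s(s(a))

1. s(s(f(f(s(a), s(a)), s(s(f(s(f(c, c)), c))))))  →  s(s(f(c, s(s(f(s(f(c, c)), c))))))   [R2 at 1.1.1]
2. s(s(f(c, s(s(f(s(f(c, c)), c))))))  →  s(s(a))   [R3 at 1.1]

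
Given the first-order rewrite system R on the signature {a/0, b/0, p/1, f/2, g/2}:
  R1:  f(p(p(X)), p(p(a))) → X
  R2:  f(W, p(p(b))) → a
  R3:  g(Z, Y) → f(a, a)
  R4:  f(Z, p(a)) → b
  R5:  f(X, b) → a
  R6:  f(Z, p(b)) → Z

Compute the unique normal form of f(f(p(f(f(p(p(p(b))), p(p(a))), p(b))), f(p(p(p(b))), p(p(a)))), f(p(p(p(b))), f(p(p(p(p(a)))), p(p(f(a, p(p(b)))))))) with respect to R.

1. f(f(p(f(f(p(p(p(b))), p(p(a))), p(b))), f(p(p(p(b))), p(p(a)))), f(p(p(p(b))), f(p(p(p(p(a)))), p(p(f(a, p(p(b))))))))  →  f(f(p(f(p(p(p(b))), p(p(a)))), f(p(p(p(b))), p(p(a)))), f(p(p(p(b))), f(p(p(p(p(a)))), p(p(f(a, p(p(b))))))))   [R6 at 1.1.1]
2. f(f(p(f(p(p(p(b))), p(p(a)))), f(p(p(p(b))), p(p(a)))), f(p(p(p(b))), f(p(p(p(p(a)))), p(p(f(a, p(p(b))))))))  →  f(f(p(p(b)), f(p(p(p(b))), p(p(a)))), f(p(p(p(b))), f(p(p(p(p(a)))), p(p(f(a, p(p(b))))))))   [R1 at 1.1.1]
3. f(f(p(p(b)), f(p(p(p(b))), p(p(a)))), f(p(p(p(b))), f(p(p(p(p(a)))), p(p(f(a, p(p(b))))))))  →  f(f(p(p(b)), p(b)), f(p(p(p(b))), f(p(p(p(p(a)))), p(p(f(a, p(p(b))))))))   [R1 at 1.2]
4. f(f(p(p(b)), p(b)), f(p(p(p(b))), f(p(p(p(p(a)))), p(p(f(a, p(p(b))))))))  →  f(p(p(b)), f(p(p(p(b))), f(p(p(p(p(a)))), p(p(f(a, p(p(b))))))))   [R6 at 1]
5. f(p(p(b)), f(p(p(p(b))), f(p(p(p(p(a)))), p(p(f(a, p(p(b))))))))  →  f(p(p(b)), f(p(p(p(b))), f(p(p(p(p(a)))), p(p(a)))))   [R2 at 2.2.2.1.1]
6. f(p(p(b)), f(p(p(p(b))), f(p(p(p(p(a)))), p(p(a)))))  →  f(p(p(b)), f(p(p(p(b))), p(p(a))))   [R1 at 2.2]
7. f(p(p(b)), f(p(p(p(b))), p(p(a))))  →  f(p(p(b)), p(b))   [R1 at 2]
8. f(p(p(b)), p(b))  →  p(p(b))   [R6 at ε]

p(p(b))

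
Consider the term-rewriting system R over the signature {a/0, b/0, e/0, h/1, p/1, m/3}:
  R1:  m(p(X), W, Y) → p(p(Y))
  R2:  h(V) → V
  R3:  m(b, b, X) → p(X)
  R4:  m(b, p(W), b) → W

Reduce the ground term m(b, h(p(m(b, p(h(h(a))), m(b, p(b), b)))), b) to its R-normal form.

a

1. m(b, h(p(m(b, p(h(h(a))), m(b, p(b), b)))), b)  →  m(b, p(m(b, p(h(h(a))), m(b, p(b), b))), b)   [R2 at 2]
2. m(b, p(m(b, p(h(h(a))), m(b, p(b), b))), b)  →  m(b, p(h(h(a))), m(b, p(b), b))   [R4 at ε]
3. m(b, p(h(h(a))), m(b, p(b), b))  →  m(b, p(h(a)), m(b, p(b), b))   [R2 at 2.1]
4. m(b, p(h(a)), m(b, p(b), b))  →  m(b, p(a), m(b, p(b), b))   [R2 at 2.1]
5. m(b, p(a), m(b, p(b), b))  →  m(b, p(a), b)   [R4 at 3]
6. m(b, p(a), b)  →  a   [R4 at ε]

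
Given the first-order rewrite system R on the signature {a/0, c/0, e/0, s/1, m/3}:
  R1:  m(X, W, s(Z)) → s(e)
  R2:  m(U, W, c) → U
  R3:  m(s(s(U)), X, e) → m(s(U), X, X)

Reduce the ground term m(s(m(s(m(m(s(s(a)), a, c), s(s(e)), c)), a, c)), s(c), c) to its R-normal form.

s(s(s(s(a))))

1. m(s(m(s(m(m(s(s(a)), a, c), s(s(e)), c)), a, c)), s(c), c)  →  s(m(s(m(m(s(s(a)), a, c), s(s(e)), c)), a, c))   [R2 at ε]
2. s(m(s(m(m(s(s(a)), a, c), s(s(e)), c)), a, c))  →  s(s(m(m(s(s(a)), a, c), s(s(e)), c)))   [R2 at 1]
3. s(s(m(m(s(s(a)), a, c), s(s(e)), c)))  →  s(s(m(s(s(a)), a, c)))   [R2 at 1.1]
4. s(s(m(s(s(a)), a, c)))  →  s(s(s(s(a))))   [R2 at 1.1]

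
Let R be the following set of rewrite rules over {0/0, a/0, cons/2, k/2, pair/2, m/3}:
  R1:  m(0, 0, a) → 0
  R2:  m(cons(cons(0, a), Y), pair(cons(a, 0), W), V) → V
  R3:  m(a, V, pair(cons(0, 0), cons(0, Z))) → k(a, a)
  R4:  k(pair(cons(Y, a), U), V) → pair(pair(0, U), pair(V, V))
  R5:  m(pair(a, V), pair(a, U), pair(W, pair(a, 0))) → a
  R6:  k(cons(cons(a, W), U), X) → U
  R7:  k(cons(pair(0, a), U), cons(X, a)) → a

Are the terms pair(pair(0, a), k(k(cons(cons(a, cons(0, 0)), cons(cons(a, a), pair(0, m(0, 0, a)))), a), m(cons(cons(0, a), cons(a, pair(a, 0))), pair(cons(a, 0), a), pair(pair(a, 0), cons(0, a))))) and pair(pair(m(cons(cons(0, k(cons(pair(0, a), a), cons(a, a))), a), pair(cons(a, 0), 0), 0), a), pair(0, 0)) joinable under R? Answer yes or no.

yes — NF(t₁) = pair(pair(0, a), pair(0, 0)), NF(t₂) = pair(pair(0, a), pair(0, 0))

Reduce t₁ = pair(pair(0, a), k(k(cons(cons(a, cons(0, 0)), cons(cons(a, a), pair(0, m(0, 0, a)))), a), m(cons(cons(0, a), cons(a, pair(a, 0))), pair(cons(a, 0), a), pair(pair(a, 0), cons(0, a))))):
1. pair(pair(0, a), k(k(cons(cons(a, cons(0, 0)), cons(cons(a, a), pair(0, m(0, 0, a)))), a), m(cons(cons(0, a), cons(a, pair(a, 0))), pair(cons(a, 0), a), pair(pair(a, 0), cons(0, a)))))  →  pair(pair(0, a), k(cons(cons(a, a), pair(0, m(0, 0, a))), m(cons(cons(0, a), cons(a, pair(a, 0))), pair(cons(a, 0), a), pair(pair(a, 0), cons(0, a)))))   [R6 at 2.1]
2. pair(pair(0, a), k(cons(cons(a, a), pair(0, m(0, 0, a))), m(cons(cons(0, a), cons(a, pair(a, 0))), pair(cons(a, 0), a), pair(pair(a, 0), cons(0, a)))))  →  pair(pair(0, a), pair(0, m(0, 0, a)))   [R6 at 2]
3. pair(pair(0, a), pair(0, m(0, 0, a)))  →  pair(pair(0, a), pair(0, 0))   [R1 at 2.2]

Reduce t₂ = pair(pair(m(cons(cons(0, k(cons(pair(0, a), a), cons(a, a))), a), pair(cons(a, 0), 0), 0), a), pair(0, 0)):
1. pair(pair(m(cons(cons(0, k(cons(pair(0, a), a), cons(a, a))), a), pair(cons(a, 0), 0), 0), a), pair(0, 0))  →  pair(pair(m(cons(cons(0, a), a), pair(cons(a, 0), 0), 0), a), pair(0, 0))   [R7 at 1.1.1.1.2]
2. pair(pair(m(cons(cons(0, a), a), pair(cons(a, 0), 0), 0), a), pair(0, 0))  →  pair(pair(0, a), pair(0, 0))   [R2 at 1.1]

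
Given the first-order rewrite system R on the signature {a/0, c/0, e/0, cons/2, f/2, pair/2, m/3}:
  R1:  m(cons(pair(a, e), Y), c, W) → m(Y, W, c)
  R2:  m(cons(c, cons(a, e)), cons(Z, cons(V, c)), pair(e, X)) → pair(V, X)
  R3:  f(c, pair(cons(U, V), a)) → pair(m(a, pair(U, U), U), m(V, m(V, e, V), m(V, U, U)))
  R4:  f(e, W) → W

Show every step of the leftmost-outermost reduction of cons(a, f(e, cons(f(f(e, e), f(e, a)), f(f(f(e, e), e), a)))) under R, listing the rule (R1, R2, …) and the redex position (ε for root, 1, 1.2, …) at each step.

cons(a, cons(a, a))

1. cons(a, f(e, cons(f(f(e, e), f(e, a)), f(f(f(e, e), e), a))))  →  cons(a, cons(f(f(e, e), f(e, a)), f(f(f(e, e), e), a)))   [R4 at 2]
2. cons(a, cons(f(f(e, e), f(e, a)), f(f(f(e, e), e), a)))  →  cons(a, cons(f(e, f(e, a)), f(f(f(e, e), e), a)))   [R4 at 2.1.1]
3. cons(a, cons(f(e, f(e, a)), f(f(f(e, e), e), a)))  →  cons(a, cons(f(e, a), f(f(f(e, e), e), a)))   [R4 at 2.1]
4. cons(a, cons(f(e, a), f(f(f(e, e), e), a)))  →  cons(a, cons(a, f(f(f(e, e), e), a)))   [R4 at 2.1]
5. cons(a, cons(a, f(f(f(e, e), e), a)))  →  cons(a, cons(a, f(f(e, e), a)))   [R4 at 2.2.1.1]
6. cons(a, cons(a, f(f(e, e), a)))  →  cons(a, cons(a, f(e, a)))   [R4 at 2.2.1]
7. cons(a, cons(a, f(e, a)))  →  cons(a, cons(a, a))   [R4 at 2.2]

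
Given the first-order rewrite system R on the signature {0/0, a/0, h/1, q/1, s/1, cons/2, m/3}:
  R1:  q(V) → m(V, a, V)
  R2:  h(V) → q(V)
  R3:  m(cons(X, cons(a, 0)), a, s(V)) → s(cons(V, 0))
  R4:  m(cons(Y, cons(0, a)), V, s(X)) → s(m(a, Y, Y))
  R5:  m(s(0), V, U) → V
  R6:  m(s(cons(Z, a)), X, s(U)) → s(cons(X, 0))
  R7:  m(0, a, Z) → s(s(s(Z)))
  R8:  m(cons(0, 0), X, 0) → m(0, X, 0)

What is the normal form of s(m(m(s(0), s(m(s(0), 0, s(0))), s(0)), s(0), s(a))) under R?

1. s(m(m(s(0), s(m(s(0), 0, s(0))), s(0)), s(0), s(a)))  →  s(m(s(m(s(0), 0, s(0))), s(0), s(a)))   [R5 at 1.1]
2. s(m(s(m(s(0), 0, s(0))), s(0), s(a)))  →  s(m(s(0), s(0), s(a)))   [R5 at 1.1.1]
3. s(m(s(0), s(0), s(a)))  →  s(s(0))   [R5 at 1]

s(s(0))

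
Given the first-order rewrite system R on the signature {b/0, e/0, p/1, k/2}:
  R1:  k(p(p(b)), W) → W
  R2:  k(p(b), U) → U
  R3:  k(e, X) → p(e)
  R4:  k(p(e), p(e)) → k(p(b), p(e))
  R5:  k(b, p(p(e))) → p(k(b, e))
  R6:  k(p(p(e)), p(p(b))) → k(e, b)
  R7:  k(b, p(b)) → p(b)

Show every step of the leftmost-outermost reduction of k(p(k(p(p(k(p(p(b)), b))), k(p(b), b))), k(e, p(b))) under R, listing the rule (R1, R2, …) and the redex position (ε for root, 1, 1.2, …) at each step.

p(e)

1. k(p(k(p(p(k(p(p(b)), b))), k(p(b), b))), k(e, p(b)))  →  k(p(k(p(p(b)), k(p(b), b))), k(e, p(b)))   [R1 at 1.1.1.1.1]
2. k(p(k(p(p(b)), k(p(b), b))), k(e, p(b)))  →  k(p(k(p(b), b)), k(e, p(b)))   [R1 at 1.1]
3. k(p(k(p(b), b)), k(e, p(b)))  →  k(p(b), k(e, p(b)))   [R2 at 1.1]
4. k(p(b), k(e, p(b)))  →  k(e, p(b))   [R2 at ε]
5. k(e, p(b))  →  p(e)   [R3 at ε]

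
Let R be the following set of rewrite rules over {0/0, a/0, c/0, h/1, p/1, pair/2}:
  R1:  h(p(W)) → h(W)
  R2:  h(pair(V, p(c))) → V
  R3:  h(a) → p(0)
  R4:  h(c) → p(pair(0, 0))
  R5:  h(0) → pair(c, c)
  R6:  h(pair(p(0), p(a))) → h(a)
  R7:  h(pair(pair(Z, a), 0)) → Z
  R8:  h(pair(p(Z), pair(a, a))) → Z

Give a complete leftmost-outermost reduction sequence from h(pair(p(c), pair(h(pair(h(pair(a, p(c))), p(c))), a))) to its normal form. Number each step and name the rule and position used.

1. h(pair(p(c), pair(h(pair(h(pair(a, p(c))), p(c))), a)))  →  h(pair(p(c), pair(h(pair(a, p(c))), a)))   [R2 at 1.2.1]
2. h(pair(p(c), pair(h(pair(a, p(c))), a)))  →  h(pair(p(c), pair(a, a)))   [R2 at 1.2.1]
3. h(pair(p(c), pair(a, a)))  →  c   [R8 at ε]

c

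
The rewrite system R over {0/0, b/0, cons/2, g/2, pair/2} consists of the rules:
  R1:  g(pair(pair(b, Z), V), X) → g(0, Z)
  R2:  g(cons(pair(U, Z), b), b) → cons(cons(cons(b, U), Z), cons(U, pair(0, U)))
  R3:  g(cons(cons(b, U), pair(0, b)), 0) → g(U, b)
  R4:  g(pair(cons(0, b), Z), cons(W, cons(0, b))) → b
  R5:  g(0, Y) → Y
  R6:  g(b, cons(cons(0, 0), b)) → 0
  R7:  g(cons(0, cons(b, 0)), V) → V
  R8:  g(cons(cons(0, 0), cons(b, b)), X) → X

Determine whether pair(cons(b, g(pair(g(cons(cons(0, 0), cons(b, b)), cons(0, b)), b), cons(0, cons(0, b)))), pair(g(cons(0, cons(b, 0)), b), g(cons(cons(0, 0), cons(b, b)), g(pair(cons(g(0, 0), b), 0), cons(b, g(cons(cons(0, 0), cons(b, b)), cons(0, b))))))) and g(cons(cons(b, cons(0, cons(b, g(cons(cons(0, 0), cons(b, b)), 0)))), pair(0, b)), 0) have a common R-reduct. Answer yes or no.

no — NF(t₁) = pair(cons(b, b), pair(b, b)), NF(t₂) = b

Reduce t₁ = pair(cons(b, g(pair(g(cons(cons(0, 0), cons(b, b)), cons(0, b)), b), cons(0, cons(0, b)))), pair(g(cons(0, cons(b, 0)), b), g(cons(cons(0, 0), cons(b, b)), g(pair(cons(g(0, 0), b), 0), cons(b, g(cons(cons(0, 0), cons(b, b)), cons(0, b))))))):
1. pair(cons(b, g(pair(g(cons(cons(0, 0), cons(b, b)), cons(0, b)), b), cons(0, cons(0, b)))), pair(g(cons(0, cons(b, 0)), b), g(cons(cons(0, 0), cons(b, b)), g(pair(cons(g(0, 0), b), 0), cons(b, g(cons(cons(0, 0), cons(b, b)), cons(0, b)))))))  →  pair(cons(b, g(pair(cons(0, b), b), cons(0, cons(0, b)))), pair(g(cons(0, cons(b, 0)), b), g(cons(cons(0, 0), cons(b, b)), g(pair(cons(g(0, 0), b), 0), cons(b, g(cons(cons(0, 0), cons(b, b)), cons(0, b)))))))   [R8 at 1.2.1.1]
2. pair(cons(b, g(pair(cons(0, b), b), cons(0, cons(0, b)))), pair(g(cons(0, cons(b, 0)), b), g(cons(cons(0, 0), cons(b, b)), g(pair(cons(g(0, 0), b), 0), cons(b, g(cons(cons(0, 0), cons(b, b)), cons(0, b)))))))  →  pair(cons(b, b), pair(g(cons(0, cons(b, 0)), b), g(cons(cons(0, 0), cons(b, b)), g(pair(cons(g(0, 0), b), 0), cons(b, g(cons(cons(0, 0), cons(b, b)), cons(0, b)))))))   [R4 at 1.2]
3. pair(cons(b, b), pair(g(cons(0, cons(b, 0)), b), g(cons(cons(0, 0), cons(b, b)), g(pair(cons(g(0, 0), b), 0), cons(b, g(cons(cons(0, 0), cons(b, b)), cons(0, b)))))))  →  pair(cons(b, b), pair(b, g(cons(cons(0, 0), cons(b, b)), g(pair(cons(g(0, 0), b), 0), cons(b, g(cons(cons(0, 0), cons(b, b)), cons(0, b)))))))   [R7 at 2.1]
4. pair(cons(b, b), pair(b, g(cons(cons(0, 0), cons(b, b)), g(pair(cons(g(0, 0), b), 0), cons(b, g(cons(cons(0, 0), cons(b, b)), cons(0, b)))))))  →  pair(cons(b, b), pair(b, g(pair(cons(g(0, 0), b), 0), cons(b, g(cons(cons(0, 0), cons(b, b)), cons(0, b))))))   [R8 at 2.2]
5. pair(cons(b, b), pair(b, g(pair(cons(g(0, 0), b), 0), cons(b, g(cons(cons(0, 0), cons(b, b)), cons(0, b))))))  →  pair(cons(b, b), pair(b, g(pair(cons(0, b), 0), cons(b, g(cons(cons(0, 0), cons(b, b)), cons(0, b))))))   [R5 at 2.2.1.1.1]
6. pair(cons(b, b), pair(b, g(pair(cons(0, b), 0), cons(b, g(cons(cons(0, 0), cons(b, b)), cons(0, b))))))  →  pair(cons(b, b), pair(b, g(pair(cons(0, b), 0), cons(b, cons(0, b)))))   [R8 at 2.2.2.2]
7. pair(cons(b, b), pair(b, g(pair(cons(0, b), 0), cons(b, cons(0, b)))))  →  pair(cons(b, b), pair(b, b))   [R4 at 2.2]

Reduce t₂ = g(cons(cons(b, cons(0, cons(b, g(cons(cons(0, 0), cons(b, b)), 0)))), pair(0, b)), 0):
1. g(cons(cons(b, cons(0, cons(b, g(cons(cons(0, 0), cons(b, b)), 0)))), pair(0, b)), 0)  →  g(cons(0, cons(b, g(cons(cons(0, 0), cons(b, b)), 0))), b)   [R3 at ε]
2. g(cons(0, cons(b, g(cons(cons(0, 0), cons(b, b)), 0))), b)  →  g(cons(0, cons(b, 0)), b)   [R8 at 1.2.2]
3. g(cons(0, cons(b, 0)), b)  →  b   [R7 at ε]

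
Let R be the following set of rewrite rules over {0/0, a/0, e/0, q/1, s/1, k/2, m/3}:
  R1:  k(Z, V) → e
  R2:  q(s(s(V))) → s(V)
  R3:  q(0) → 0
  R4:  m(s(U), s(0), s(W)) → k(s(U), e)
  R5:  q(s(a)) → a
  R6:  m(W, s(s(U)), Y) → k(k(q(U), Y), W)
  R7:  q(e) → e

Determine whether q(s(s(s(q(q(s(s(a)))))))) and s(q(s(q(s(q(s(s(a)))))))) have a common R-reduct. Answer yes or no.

Reduce t₁ = q(s(s(s(q(q(s(s(a)))))))):
1. q(s(s(s(q(q(s(s(a))))))))  →  s(s(q(q(s(s(a))))))   [R2 at ε]
2. s(s(q(q(s(s(a))))))  →  s(s(q(s(a))))   [R2 at 1.1.1]
3. s(s(q(s(a))))  →  s(s(a))   [R5 at 1.1]

Reduce t₂ = s(q(s(q(s(q(s(s(a)))))))):
1. s(q(s(q(s(q(s(s(a))))))))  →  s(q(s(q(s(s(a))))))   [R2 at 1.1.1.1.1]
2. s(q(s(q(s(s(a))))))  →  s(q(s(s(a))))   [R2 at 1.1.1]
3. s(q(s(s(a))))  →  s(s(a))   [R2 at 1]

yes — NF(t₁) = s(s(a)), NF(t₂) = s(s(a))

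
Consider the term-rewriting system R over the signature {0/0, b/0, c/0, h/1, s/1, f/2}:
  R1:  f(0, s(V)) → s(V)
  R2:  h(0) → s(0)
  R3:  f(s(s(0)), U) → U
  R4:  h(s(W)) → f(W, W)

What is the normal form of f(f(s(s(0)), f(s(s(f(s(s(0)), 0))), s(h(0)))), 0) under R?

0

1. f(f(s(s(0)), f(s(s(f(s(s(0)), 0))), s(h(0)))), 0)  →  f(f(s(s(f(s(s(0)), 0))), s(h(0))), 0)   [R3 at 1]
2. f(f(s(s(f(s(s(0)), 0))), s(h(0))), 0)  →  f(f(s(s(0)), s(h(0))), 0)   [R3 at 1.1.1.1]
3. f(f(s(s(0)), s(h(0))), 0)  →  f(s(h(0)), 0)   [R3 at 1]
4. f(s(h(0)), 0)  →  f(s(s(0)), 0)   [R2 at 1.1]
5. f(s(s(0)), 0)  →  0   [R3 at ε]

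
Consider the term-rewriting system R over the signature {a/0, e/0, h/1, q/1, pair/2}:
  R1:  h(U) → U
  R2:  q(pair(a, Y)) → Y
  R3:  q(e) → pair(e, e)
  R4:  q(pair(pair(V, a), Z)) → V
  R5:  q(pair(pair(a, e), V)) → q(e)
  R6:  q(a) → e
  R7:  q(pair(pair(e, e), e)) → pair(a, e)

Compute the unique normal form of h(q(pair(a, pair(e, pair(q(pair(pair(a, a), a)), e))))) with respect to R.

1. h(q(pair(a, pair(e, pair(q(pair(pair(a, a), a)), e)))))  →  q(pair(a, pair(e, pair(q(pair(pair(a, a), a)), e))))   [R1 at ε]
2. q(pair(a, pair(e, pair(q(pair(pair(a, a), a)), e))))  →  pair(e, pair(q(pair(pair(a, a), a)), e))   [R2 at ε]
3. pair(e, pair(q(pair(pair(a, a), a)), e))  →  pair(e, pair(a, e))   [R4 at 2.1]

pair(e, pair(a, e))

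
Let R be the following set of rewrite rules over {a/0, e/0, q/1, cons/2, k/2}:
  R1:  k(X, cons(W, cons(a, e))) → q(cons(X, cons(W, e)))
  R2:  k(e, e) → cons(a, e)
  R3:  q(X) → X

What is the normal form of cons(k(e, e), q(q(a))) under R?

cons(cons(a, e), a)

1. cons(k(e, e), q(q(a)))  →  cons(cons(a, e), q(q(a)))   [R2 at 1]
2. cons(cons(a, e), q(q(a)))  →  cons(cons(a, e), q(a))   [R3 at 2]
3. cons(cons(a, e), q(a))  →  cons(cons(a, e), a)   [R3 at 2]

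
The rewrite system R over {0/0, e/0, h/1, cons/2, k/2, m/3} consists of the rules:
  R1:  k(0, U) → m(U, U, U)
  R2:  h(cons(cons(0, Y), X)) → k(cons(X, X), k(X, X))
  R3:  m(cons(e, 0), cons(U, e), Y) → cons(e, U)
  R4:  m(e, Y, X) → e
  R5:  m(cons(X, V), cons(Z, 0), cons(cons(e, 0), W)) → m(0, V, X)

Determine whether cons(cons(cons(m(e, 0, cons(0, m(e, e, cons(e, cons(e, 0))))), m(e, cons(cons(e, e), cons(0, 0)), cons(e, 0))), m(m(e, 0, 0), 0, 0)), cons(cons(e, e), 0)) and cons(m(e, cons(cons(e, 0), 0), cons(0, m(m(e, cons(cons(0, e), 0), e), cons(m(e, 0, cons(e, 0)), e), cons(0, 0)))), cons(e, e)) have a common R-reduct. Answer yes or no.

no — NF(t₁) = cons(cons(cons(e, e), e), cons(cons(e, e), 0)), NF(t₂) = cons(e, cons(e, e))

Reduce t₁ = cons(cons(cons(m(e, 0, cons(0, m(e, e, cons(e, cons(e, 0))))), m(e, cons(cons(e, e), cons(0, 0)), cons(e, 0))), m(m(e, 0, 0), 0, 0)), cons(cons(e, e), 0)):
1. cons(cons(cons(m(e, 0, cons(0, m(e, e, cons(e, cons(e, 0))))), m(e, cons(cons(e, e), cons(0, 0)), cons(e, 0))), m(m(e, 0, 0), 0, 0)), cons(cons(e, e), 0))  →  cons(cons(cons(e, m(e, cons(cons(e, e), cons(0, 0)), cons(e, 0))), m(m(e, 0, 0), 0, 0)), cons(cons(e, e), 0))   [R4 at 1.1.1]
2. cons(cons(cons(e, m(e, cons(cons(e, e), cons(0, 0)), cons(e, 0))), m(m(e, 0, 0), 0, 0)), cons(cons(e, e), 0))  →  cons(cons(cons(e, e), m(m(e, 0, 0), 0, 0)), cons(cons(e, e), 0))   [R4 at 1.1.2]
3. cons(cons(cons(e, e), m(m(e, 0, 0), 0, 0)), cons(cons(e, e), 0))  →  cons(cons(cons(e, e), m(e, 0, 0)), cons(cons(e, e), 0))   [R4 at 1.2.1]
4. cons(cons(cons(e, e), m(e, 0, 0)), cons(cons(e, e), 0))  →  cons(cons(cons(e, e), e), cons(cons(e, e), 0))   [R4 at 1.2]

Reduce t₂ = cons(m(e, cons(cons(e, 0), 0), cons(0, m(m(e, cons(cons(0, e), 0), e), cons(m(e, 0, cons(e, 0)), e), cons(0, 0)))), cons(e, e)):
1. cons(m(e, cons(cons(e, 0), 0), cons(0, m(m(e, cons(cons(0, e), 0), e), cons(m(e, 0, cons(e, 0)), e), cons(0, 0)))), cons(e, e))  →  cons(e, cons(e, e))   [R4 at 1]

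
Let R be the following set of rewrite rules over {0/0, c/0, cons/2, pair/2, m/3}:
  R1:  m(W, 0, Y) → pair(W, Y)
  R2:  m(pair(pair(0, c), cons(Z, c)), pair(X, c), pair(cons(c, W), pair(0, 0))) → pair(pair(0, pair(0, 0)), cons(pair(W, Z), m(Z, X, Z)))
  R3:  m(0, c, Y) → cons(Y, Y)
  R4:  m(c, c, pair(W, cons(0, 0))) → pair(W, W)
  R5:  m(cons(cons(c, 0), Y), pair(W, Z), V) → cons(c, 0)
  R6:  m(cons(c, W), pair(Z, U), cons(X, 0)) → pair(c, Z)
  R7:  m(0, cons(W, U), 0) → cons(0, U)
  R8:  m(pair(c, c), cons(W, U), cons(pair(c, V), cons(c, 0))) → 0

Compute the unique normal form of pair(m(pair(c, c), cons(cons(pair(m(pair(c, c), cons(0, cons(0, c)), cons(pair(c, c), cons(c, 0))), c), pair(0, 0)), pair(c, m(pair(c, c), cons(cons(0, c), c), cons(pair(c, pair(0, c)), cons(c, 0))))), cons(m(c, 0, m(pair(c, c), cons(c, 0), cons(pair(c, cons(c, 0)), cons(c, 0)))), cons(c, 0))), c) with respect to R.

pair(0, c)

1. pair(m(pair(c, c), cons(cons(pair(m(pair(c, c), cons(0, cons(0, c)), cons(pair(c, c), cons(c, 0))), c), pair(0, 0)), pair(c, m(pair(c, c), cons(cons(0, c), c), cons(pair(c, pair(0, c)), cons(c, 0))))), cons(m(c, 0, m(pair(c, c), cons(c, 0), cons(pair(c, cons(c, 0)), cons(c, 0)))), cons(c, 0))), c)  →  pair(m(pair(c, c), cons(cons(pair(0, c), pair(0, 0)), pair(c, m(pair(c, c), cons(cons(0, c), c), cons(pair(c, pair(0, c)), cons(c, 0))))), cons(m(c, 0, m(pair(c, c), cons(c, 0), cons(pair(c, cons(c, 0)), cons(c, 0)))), cons(c, 0))), c)   [R8 at 1.2.1.1.1]
2. pair(m(pair(c, c), cons(cons(pair(0, c), pair(0, 0)), pair(c, m(pair(c, c), cons(cons(0, c), c), cons(pair(c, pair(0, c)), cons(c, 0))))), cons(m(c, 0, m(pair(c, c), cons(c, 0), cons(pair(c, cons(c, 0)), cons(c, 0)))), cons(c, 0))), c)  →  pair(m(pair(c, c), cons(cons(pair(0, c), pair(0, 0)), pair(c, 0)), cons(m(c, 0, m(pair(c, c), cons(c, 0), cons(pair(c, cons(c, 0)), cons(c, 0)))), cons(c, 0))), c)   [R8 at 1.2.2.2]
3. pair(m(pair(c, c), cons(cons(pair(0, c), pair(0, 0)), pair(c, 0)), cons(m(c, 0, m(pair(c, c), cons(c, 0), cons(pair(c, cons(c, 0)), cons(c, 0)))), cons(c, 0))), c)  →  pair(m(pair(c, c), cons(cons(pair(0, c), pair(0, 0)), pair(c, 0)), cons(pair(c, m(pair(c, c), cons(c, 0), cons(pair(c, cons(c, 0)), cons(c, 0)))), cons(c, 0))), c)   [R1 at 1.3.1]
4. pair(m(pair(c, c), cons(cons(pair(0, c), pair(0, 0)), pair(c, 0)), cons(pair(c, m(pair(c, c), cons(c, 0), cons(pair(c, cons(c, 0)), cons(c, 0)))), cons(c, 0))), c)  →  pair(0, c)   [R8 at 1]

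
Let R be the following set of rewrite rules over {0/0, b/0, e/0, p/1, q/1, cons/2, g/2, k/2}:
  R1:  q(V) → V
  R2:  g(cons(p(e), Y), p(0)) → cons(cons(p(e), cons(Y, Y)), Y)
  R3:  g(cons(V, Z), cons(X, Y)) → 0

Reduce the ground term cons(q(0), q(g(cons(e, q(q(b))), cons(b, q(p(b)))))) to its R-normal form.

cons(0, 0)

1. cons(q(0), q(g(cons(e, q(q(b))), cons(b, q(p(b))))))  →  cons(0, q(g(cons(e, q(q(b))), cons(b, q(p(b))))))   [R1 at 1]
2. cons(0, q(g(cons(e, q(q(b))), cons(b, q(p(b))))))  →  cons(0, g(cons(e, q(q(b))), cons(b, q(p(b)))))   [R1 at 2]
3. cons(0, g(cons(e, q(q(b))), cons(b, q(p(b)))))  →  cons(0, 0)   [R3 at 2]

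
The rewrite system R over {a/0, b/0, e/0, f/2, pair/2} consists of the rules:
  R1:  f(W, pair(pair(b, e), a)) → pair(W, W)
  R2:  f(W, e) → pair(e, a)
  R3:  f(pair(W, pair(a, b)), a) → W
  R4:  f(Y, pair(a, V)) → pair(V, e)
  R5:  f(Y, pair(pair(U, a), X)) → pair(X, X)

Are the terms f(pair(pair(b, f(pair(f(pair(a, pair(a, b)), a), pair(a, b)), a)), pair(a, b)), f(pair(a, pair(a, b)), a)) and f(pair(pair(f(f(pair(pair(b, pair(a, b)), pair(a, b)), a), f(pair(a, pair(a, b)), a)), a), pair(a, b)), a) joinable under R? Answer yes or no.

yes — NF(t₁) = pair(b, a), NF(t₂) = pair(b, a)

Reduce t₁ = f(pair(pair(b, f(pair(f(pair(a, pair(a, b)), a), pair(a, b)), a)), pair(a, b)), f(pair(a, pair(a, b)), a)):
1. f(pair(pair(b, f(pair(f(pair(a, pair(a, b)), a), pair(a, b)), a)), pair(a, b)), f(pair(a, pair(a, b)), a))  →  f(pair(pair(b, f(pair(a, pair(a, b)), a)), pair(a, b)), f(pair(a, pair(a, b)), a))   [R3 at 1.1.2]
2. f(pair(pair(b, f(pair(a, pair(a, b)), a)), pair(a, b)), f(pair(a, pair(a, b)), a))  →  f(pair(pair(b, a), pair(a, b)), f(pair(a, pair(a, b)), a))   [R3 at 1.1.2]
3. f(pair(pair(b, a), pair(a, b)), f(pair(a, pair(a, b)), a))  →  f(pair(pair(b, a), pair(a, b)), a)   [R3 at 2]
4. f(pair(pair(b, a), pair(a, b)), a)  →  pair(b, a)   [R3 at ε]

Reduce t₂ = f(pair(pair(f(f(pair(pair(b, pair(a, b)), pair(a, b)), a), f(pair(a, pair(a, b)), a)), a), pair(a, b)), a):
1. f(pair(pair(f(f(pair(pair(b, pair(a, b)), pair(a, b)), a), f(pair(a, pair(a, b)), a)), a), pair(a, b)), a)  →  pair(f(f(pair(pair(b, pair(a, b)), pair(a, b)), a), f(pair(a, pair(a, b)), a)), a)   [R3 at ε]
2. pair(f(f(pair(pair(b, pair(a, b)), pair(a, b)), a), f(pair(a, pair(a, b)), a)), a)  →  pair(f(pair(b, pair(a, b)), f(pair(a, pair(a, b)), a)), a)   [R3 at 1.1]
3. pair(f(pair(b, pair(a, b)), f(pair(a, pair(a, b)), a)), a)  →  pair(f(pair(b, pair(a, b)), a), a)   [R3 at 1.2]
4. pair(f(pair(b, pair(a, b)), a), a)  →  pair(b, a)   [R3 at 1]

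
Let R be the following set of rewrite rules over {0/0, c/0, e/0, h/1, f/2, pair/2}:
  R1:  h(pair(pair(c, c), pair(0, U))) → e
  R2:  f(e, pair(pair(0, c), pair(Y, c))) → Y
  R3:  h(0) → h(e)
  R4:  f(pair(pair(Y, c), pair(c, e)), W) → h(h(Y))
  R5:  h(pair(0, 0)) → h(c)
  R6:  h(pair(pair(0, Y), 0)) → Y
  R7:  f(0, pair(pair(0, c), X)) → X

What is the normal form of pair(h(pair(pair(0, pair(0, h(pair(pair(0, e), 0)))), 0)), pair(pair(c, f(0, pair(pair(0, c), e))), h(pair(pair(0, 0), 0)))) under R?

1. pair(h(pair(pair(0, pair(0, h(pair(pair(0, e), 0)))), 0)), pair(pair(c, f(0, pair(pair(0, c), e))), h(pair(pair(0, 0), 0))))  →  pair(pair(0, h(pair(pair(0, e), 0))), pair(pair(c, f(0, pair(pair(0, c), e))), h(pair(pair(0, 0), 0))))   [R6 at 1]
2. pair(pair(0, h(pair(pair(0, e), 0))), pair(pair(c, f(0, pair(pair(0, c), e))), h(pair(pair(0, 0), 0))))  →  pair(pair(0, e), pair(pair(c, f(0, pair(pair(0, c), e))), h(pair(pair(0, 0), 0))))   [R6 at 1.2]
3. pair(pair(0, e), pair(pair(c, f(0, pair(pair(0, c), e))), h(pair(pair(0, 0), 0))))  →  pair(pair(0, e), pair(pair(c, e), h(pair(pair(0, 0), 0))))   [R7 at 2.1.2]
4. pair(pair(0, e), pair(pair(c, e), h(pair(pair(0, 0), 0))))  →  pair(pair(0, e), pair(pair(c, e), 0))   [R6 at 2.2]

pair(pair(0, e), pair(pair(c, e), 0))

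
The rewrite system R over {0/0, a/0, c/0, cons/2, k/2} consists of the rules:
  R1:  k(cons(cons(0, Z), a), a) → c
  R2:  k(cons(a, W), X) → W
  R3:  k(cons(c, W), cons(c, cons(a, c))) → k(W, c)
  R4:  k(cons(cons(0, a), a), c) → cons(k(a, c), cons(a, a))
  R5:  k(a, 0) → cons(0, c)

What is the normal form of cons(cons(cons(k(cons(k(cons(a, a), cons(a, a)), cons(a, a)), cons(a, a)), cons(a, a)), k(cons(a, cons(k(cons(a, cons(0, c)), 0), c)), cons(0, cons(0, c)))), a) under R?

1. cons(cons(cons(k(cons(k(cons(a, a), cons(a, a)), cons(a, a)), cons(a, a)), cons(a, a)), k(cons(a, cons(k(cons(a, cons(0, c)), 0), c)), cons(0, cons(0, c)))), a)  →  cons(cons(cons(k(cons(a, cons(a, a)), cons(a, a)), cons(a, a)), k(cons(a, cons(k(cons(a, cons(0, c)), 0), c)), cons(0, cons(0, c)))), a)   [R2 at 1.1.1.1.1]
2. cons(cons(cons(k(cons(a, cons(a, a)), cons(a, a)), cons(a, a)), k(cons(a, cons(k(cons(a, cons(0, c)), 0), c)), cons(0, cons(0, c)))), a)  →  cons(cons(cons(cons(a, a), cons(a, a)), k(cons(a, cons(k(cons(a, cons(0, c)), 0), c)), cons(0, cons(0, c)))), a)   [R2 at 1.1.1]
3. cons(cons(cons(cons(a, a), cons(a, a)), k(cons(a, cons(k(cons(a, cons(0, c)), 0), c)), cons(0, cons(0, c)))), a)  →  cons(cons(cons(cons(a, a), cons(a, a)), cons(k(cons(a, cons(0, c)), 0), c)), a)   [R2 at 1.2]
4. cons(cons(cons(cons(a, a), cons(a, a)), cons(k(cons(a, cons(0, c)), 0), c)), a)  →  cons(cons(cons(cons(a, a), cons(a, a)), cons(cons(0, c), c)), a)   [R2 at 1.2.1]

cons(cons(cons(cons(a, a), cons(a, a)), cons(cons(0, c), c)), a)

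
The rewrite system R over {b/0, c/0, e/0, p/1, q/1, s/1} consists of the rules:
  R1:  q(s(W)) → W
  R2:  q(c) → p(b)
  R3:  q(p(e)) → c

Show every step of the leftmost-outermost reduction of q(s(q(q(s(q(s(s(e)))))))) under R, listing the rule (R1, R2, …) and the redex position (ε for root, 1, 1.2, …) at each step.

e

1. q(s(q(q(s(q(s(s(e))))))))  →  q(q(s(q(s(s(e))))))   [R1 at ε]
2. q(q(s(q(s(s(e))))))  →  q(q(s(s(e))))   [R1 at 1]
3. q(q(s(s(e))))  →  q(s(e))   [R1 at 1]
4. q(s(e))  →  e   [R1 at ε]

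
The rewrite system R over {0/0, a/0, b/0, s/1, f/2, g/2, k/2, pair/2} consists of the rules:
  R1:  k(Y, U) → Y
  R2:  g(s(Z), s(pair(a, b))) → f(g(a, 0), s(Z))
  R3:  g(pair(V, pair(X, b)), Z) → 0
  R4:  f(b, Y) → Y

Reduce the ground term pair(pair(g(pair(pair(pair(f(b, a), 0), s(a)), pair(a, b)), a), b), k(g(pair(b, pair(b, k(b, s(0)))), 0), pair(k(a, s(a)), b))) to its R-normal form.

pair(pair(0, b), 0)

1. pair(pair(g(pair(pair(pair(f(b, a), 0), s(a)), pair(a, b)), a), b), k(g(pair(b, pair(b, k(b, s(0)))), 0), pair(k(a, s(a)), b)))  →  pair(pair(0, b), k(g(pair(b, pair(b, k(b, s(0)))), 0), pair(k(a, s(a)), b)))   [R3 at 1.1]
2. pair(pair(0, b), k(g(pair(b, pair(b, k(b, s(0)))), 0), pair(k(a, s(a)), b)))  →  pair(pair(0, b), g(pair(b, pair(b, k(b, s(0)))), 0))   [R1 at 2]
3. pair(pair(0, b), g(pair(b, pair(b, k(b, s(0)))), 0))  →  pair(pair(0, b), g(pair(b, pair(b, b)), 0))   [R1 at 2.1.2.2]
4. pair(pair(0, b), g(pair(b, pair(b, b)), 0))  →  pair(pair(0, b), 0)   [R3 at 2]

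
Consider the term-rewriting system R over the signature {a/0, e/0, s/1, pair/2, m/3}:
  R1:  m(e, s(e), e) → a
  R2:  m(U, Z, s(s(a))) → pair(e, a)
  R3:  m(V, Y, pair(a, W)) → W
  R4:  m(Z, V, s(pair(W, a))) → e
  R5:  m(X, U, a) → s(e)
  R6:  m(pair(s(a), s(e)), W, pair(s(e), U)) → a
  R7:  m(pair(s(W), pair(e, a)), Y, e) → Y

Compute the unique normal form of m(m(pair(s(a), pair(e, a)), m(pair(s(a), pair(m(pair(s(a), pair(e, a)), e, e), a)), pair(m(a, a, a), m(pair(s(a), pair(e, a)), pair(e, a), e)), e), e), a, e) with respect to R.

a

1. m(m(pair(s(a), pair(e, a)), m(pair(s(a), pair(m(pair(s(a), pair(e, a)), e, e), a)), pair(m(a, a, a), m(pair(s(a), pair(e, a)), pair(e, a), e)), e), e), a, e)  →  m(m(pair(s(a), pair(m(pair(s(a), pair(e, a)), e, e), a)), pair(m(a, a, a), m(pair(s(a), pair(e, a)), pair(e, a), e)), e), a, e)   [R7 at 1]
2. m(m(pair(s(a), pair(m(pair(s(a), pair(e, a)), e, e), a)), pair(m(a, a, a), m(pair(s(a), pair(e, a)), pair(e, a), e)), e), a, e)  →  m(m(pair(s(a), pair(e, a)), pair(m(a, a, a), m(pair(s(a), pair(e, a)), pair(e, a), e)), e), a, e)   [R7 at 1.1.2.1]
3. m(m(pair(s(a), pair(e, a)), pair(m(a, a, a), m(pair(s(a), pair(e, a)), pair(e, a), e)), e), a, e)  →  m(pair(m(a, a, a), m(pair(s(a), pair(e, a)), pair(e, a), e)), a, e)   [R7 at 1]
4. m(pair(m(a, a, a), m(pair(s(a), pair(e, a)), pair(e, a), e)), a, e)  →  m(pair(s(e), m(pair(s(a), pair(e, a)), pair(e, a), e)), a, e)   [R5 at 1.1]
5. m(pair(s(e), m(pair(s(a), pair(e, a)), pair(e, a), e)), a, e)  →  m(pair(s(e), pair(e, a)), a, e)   [R7 at 1.2]
6. m(pair(s(e), pair(e, a)), a, e)  →  a   [R7 at ε]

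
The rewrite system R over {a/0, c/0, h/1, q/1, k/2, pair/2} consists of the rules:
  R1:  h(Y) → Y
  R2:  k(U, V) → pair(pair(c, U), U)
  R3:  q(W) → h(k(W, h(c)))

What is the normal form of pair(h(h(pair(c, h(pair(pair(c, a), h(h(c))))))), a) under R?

1. pair(h(h(pair(c, h(pair(pair(c, a), h(h(c))))))), a)  →  pair(h(pair(c, h(pair(pair(c, a), h(h(c)))))), a)   [R1 at 1]
2. pair(h(pair(c, h(pair(pair(c, a), h(h(c)))))), a)  →  pair(pair(c, h(pair(pair(c, a), h(h(c))))), a)   [R1 at 1]
3. pair(pair(c, h(pair(pair(c, a), h(h(c))))), a)  →  pair(pair(c, pair(pair(c, a), h(h(c)))), a)   [R1 at 1.2]
4. pair(pair(c, pair(pair(c, a), h(h(c)))), a)  →  pair(pair(c, pair(pair(c, a), h(c))), a)   [R1 at 1.2.2]
5. pair(pair(c, pair(pair(c, a), h(c))), a)  →  pair(pair(c, pair(pair(c, a), c)), a)   [R1 at 1.2.2]

pair(pair(c, pair(pair(c, a), c)), a)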